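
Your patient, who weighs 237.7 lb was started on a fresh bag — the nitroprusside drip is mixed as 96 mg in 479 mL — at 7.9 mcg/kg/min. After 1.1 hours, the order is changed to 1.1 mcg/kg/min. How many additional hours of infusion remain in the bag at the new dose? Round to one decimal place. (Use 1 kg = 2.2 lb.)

Initial rate:
Weight = 237.7 lb ÷ 2.2 lb/kg = 108.0455 kg
Dose = 7.9 mcg/kg/min × 108.0455 kg = 853.5591 mcg/min
853.5591 mcg/min × 60 min/hr = 51213.55 mcg/hr
Concentration = 96 mg ÷ 479 mL = 0.2004175 mg/mL = 200.4175 mcg/mL
Rate = 51213.55 mcg/hr ÷ 200.4175 mcg/mL = 255.5343 mL/hr
Volume infused so far = 255.5343 mL/hr × 1.1 hr = 281.0877 mL
Volume remaining = 479 − 281.0877 = 197.9123 mL
New rate:
Dose = 1.1 mcg/kg/min × 108.0455 kg = 118.85 mcg/min
118.85 mcg/min × 60 min/hr = 7131 mcg/hr
Rate = 7131 mcg/hr ÷ 200.4175 mcg/mL = 35.58072 mL/hr
Time remaining = 197.9123 mL ÷ 35.58072 mL/hr = 5.562347 hr

5.6 hours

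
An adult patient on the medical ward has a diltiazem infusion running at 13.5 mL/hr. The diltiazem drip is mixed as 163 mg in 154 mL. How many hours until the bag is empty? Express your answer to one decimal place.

Duration = 154 mL ÷ 13.5 mL/hr = 11.40741 hr

11.4 hours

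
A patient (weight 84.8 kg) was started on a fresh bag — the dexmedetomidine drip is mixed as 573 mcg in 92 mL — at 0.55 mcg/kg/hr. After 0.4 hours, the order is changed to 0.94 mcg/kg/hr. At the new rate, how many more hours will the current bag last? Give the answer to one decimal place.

7.0 hours

Initial rate:
Dose = 0.55 mcg/kg/hr × 84.8 kg = 46.64 mcg/hr
Concentration = 573 mcg ÷ 92 mL = 6.228261 mcg/mL
Rate = 46.64 mcg/hr ÷ 6.228261 mcg/mL = 7.488447 mL/hr
Volume infused so far = 7.488447 mL/hr × 0.4 hr = 2.995379 mL
Volume remaining = 92 − 2.995379 = 89.00462 mL
New rate:
Dose = 0.94 mcg/kg/hr × 84.8 kg = 79.712 mcg/hr
Rate = 79.712 mcg/hr ÷ 6.228261 mcg/mL = 12.79844 mL/hr
Time remaining = 89.00462 mL ÷ 12.79844 mL/hr = 6.954336 hr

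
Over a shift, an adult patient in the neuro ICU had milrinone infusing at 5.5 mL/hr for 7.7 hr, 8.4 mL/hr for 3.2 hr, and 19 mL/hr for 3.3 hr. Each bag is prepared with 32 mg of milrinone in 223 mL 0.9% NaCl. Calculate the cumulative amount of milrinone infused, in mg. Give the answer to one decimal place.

Concentration = 32 mg ÷ 223 mL = 0.1434978 mg/mL
Stage 1: 5.5 mL/hr × 7.7 hr = 42.35 mL → 42.35 mL × 0.1434978 mg/mL = 6.07713 mg
Stage 2: 8.4 mL/hr × 3.2 hr = 26.88 mL → 26.88 mL × 0.1434978 mg/mL = 3.85722 mg
Stage 3: 19 mL/hr × 3.3 hr = 62.7 mL → 62.7 mL × 0.1434978 mg/mL = 8.997309 mg
Total = 6.07713 + 3.85722 + 8.997309 = 18.93166 mg

18.9 mg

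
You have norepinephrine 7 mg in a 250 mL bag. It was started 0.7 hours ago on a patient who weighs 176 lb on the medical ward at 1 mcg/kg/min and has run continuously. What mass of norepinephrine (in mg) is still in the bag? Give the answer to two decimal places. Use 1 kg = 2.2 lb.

Weight = 176 lb ÷ 2.2 lb/kg = 80 kg
Dose = 1 mcg/kg/min × 80 kg = 80 mcg/min
80 mcg/min × 60 min/hr = 4800 mcg/hr
Concentration = 7 mg ÷ 250 mL = 0.028 mg/mL = 28 mcg/mL
Rate = 4800 mcg/hr ÷ 28 mcg/mL = 171.4286 mL/hr
Volume infused = 171.4286 mL/hr × 0.7 hr = 120 mL
Volume remaining = 250 − 120 = 130 mL
Drug remaining = 130 mL × 28 mcg/mL = 3640 mcg = 3.64 mg

3.64 mg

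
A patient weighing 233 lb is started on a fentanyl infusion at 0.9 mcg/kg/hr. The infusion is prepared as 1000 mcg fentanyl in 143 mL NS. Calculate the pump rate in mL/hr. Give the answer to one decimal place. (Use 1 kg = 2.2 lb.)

Weight = 233 lb ÷ 2.2 lb/kg = 105.9091 kg
Dose = 0.9 mcg/kg/hr × 105.9091 kg = 95.31818 mcg/hr
Concentration = 1000 mcg ÷ 143 mL = 6.993007 mcg/mL
Rate = 95.31818 mcg/hr ÷ 6.993007 mcg/mL = 13.6305 mL/hr

13.6 mL/hr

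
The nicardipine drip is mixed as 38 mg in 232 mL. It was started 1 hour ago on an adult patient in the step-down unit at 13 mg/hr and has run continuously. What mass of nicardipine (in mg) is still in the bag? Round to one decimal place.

Concentration = 38 mg ÷ 232 mL = 0.1637931 mg/mL
Rate = 13 mg/hr ÷ 0.1637931 mg/mL = 79.36842 mL/hr
Volume infused = 79.36842 mL/hr × 1 hr = 79.36842 mL
Volume remaining = 232 − 79.36842 = 152.6316 mL
Drug remaining = 152.6316 mL × 0.1637931 mg/mL = 25 mg

25.0 mg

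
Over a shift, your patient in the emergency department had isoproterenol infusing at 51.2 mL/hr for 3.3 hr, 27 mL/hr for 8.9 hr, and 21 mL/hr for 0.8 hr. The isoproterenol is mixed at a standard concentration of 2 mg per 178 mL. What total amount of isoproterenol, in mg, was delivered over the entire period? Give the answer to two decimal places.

Concentration = 2 mg ÷ 178 mL = 0.01123596 mg/mL
Stage 1: 51.2 mL/hr × 3.3 hr = 168.96 mL → 168.96 mL × 0.01123596 mg/mL = 1.898427 mg
Stage 2: 27 mL/hr × 8.9 hr = 240.3 mL → 240.3 mL × 0.01123596 mg/mL = 2.7 mg
Stage 3: 21 mL/hr × 0.8 hr = 16.8 mL → 16.8 mL × 0.01123596 mg/mL = 0.188764 mg
Total = 1.898427 + 2.7 + 0.188764 = 4.787191 mg

4.79 mg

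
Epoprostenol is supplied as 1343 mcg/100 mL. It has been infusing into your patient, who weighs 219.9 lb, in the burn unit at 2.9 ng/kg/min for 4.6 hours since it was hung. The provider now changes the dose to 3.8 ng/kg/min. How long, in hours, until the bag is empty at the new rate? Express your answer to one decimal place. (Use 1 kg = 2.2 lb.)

Initial rate:
Weight = 219.9 lb ÷ 2.2 lb/kg = 99.95455 kg
Dose = 2.9 ng/kg/min × 99.95455 kg = 289.8682 ng/min
289.8682 ng/min × 60 min/hr = 17392.09 ng/hr
Concentration = 1343 mcg ÷ 100 mL = 13.43 mcg/mL = 13430 ng/mL
Rate = 17392.09 ng/hr ÷ 13430 ng/mL = 1.295018 mL/hr
Volume infused so far = 1.295018 mL/hr × 4.6 hr = 5.957083 mL
Volume remaining = 100 − 5.957083 = 94.04292 mL
New rate:
Dose = 3.8 ng/kg/min × 99.95455 kg = 379.8273 ng/min
379.8273 ng/min × 60 min/hr = 22789.64 ng/hr
Rate = 22789.64 ng/hr ÷ 13430 ng/mL = 1.69692 mL/hr
Time remaining = 94.04292 mL ÷ 1.69692 mL/hr = 55.41977 hr

55.4 hours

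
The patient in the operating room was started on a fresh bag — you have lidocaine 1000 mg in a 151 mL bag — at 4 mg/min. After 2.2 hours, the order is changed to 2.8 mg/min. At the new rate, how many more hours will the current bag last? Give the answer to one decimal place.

Initial rate:
4 mg/min × 60 min/hr = 240 mg/hr
Concentration = 1000 mg ÷ 151 mL = 6.622517 mg/mL
Rate = 240 mg/hr ÷ 6.622517 mg/mL = 36.24 mL/hr
Volume infused so far = 36.24 mL/hr × 2.2 hr = 79.728 mL
Volume remaining = 151 − 79.728 = 71.272 mL
New rate:
2.8 mg/min × 60 min/hr = 168 mg/hr
Rate = 168 mg/hr ÷ 6.622517 mg/mL = 25.368 mL/hr
Time remaining = 71.272 mL ÷ 25.368 mL/hr = 2.809524 hr

2.8 hours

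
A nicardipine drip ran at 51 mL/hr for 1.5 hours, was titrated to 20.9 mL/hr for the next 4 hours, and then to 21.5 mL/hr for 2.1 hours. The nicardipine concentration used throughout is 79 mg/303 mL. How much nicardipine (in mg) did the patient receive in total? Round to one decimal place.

53.5 mg

Concentration = 79 mg ÷ 303 mL = 0.2607261 mg/mL
Stage 1: 51 mL/hr × 1.5 hr = 76.5 mL → 76.5 mL × 0.2607261 mg/mL = 19.94554 mg
Stage 2: 20.9 mL/hr × 4 hr = 83.6 mL → 83.6 mL × 0.2607261 mg/mL = 21.7967 mg
Stage 3: 21.5 mL/hr × 2.1 hr = 45.15 mL → 45.15 mL × 0.2607261 mg/mL = 11.77178 mg
Total = 19.94554 + 21.7967 + 11.77178 = 53.51403 mg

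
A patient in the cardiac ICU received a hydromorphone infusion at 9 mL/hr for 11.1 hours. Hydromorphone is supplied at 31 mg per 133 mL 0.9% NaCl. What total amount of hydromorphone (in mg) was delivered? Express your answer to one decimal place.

Concentration = 31 mg ÷ 133 mL = 0.2330827 mg/mL
Drug rate = 9 mL/hr × 0.2330827 mg/mL = 2.097744 mg/hr
Total = 2.097744 mg/hr × 11.1 hr = 23.28496 mg

23.3 mg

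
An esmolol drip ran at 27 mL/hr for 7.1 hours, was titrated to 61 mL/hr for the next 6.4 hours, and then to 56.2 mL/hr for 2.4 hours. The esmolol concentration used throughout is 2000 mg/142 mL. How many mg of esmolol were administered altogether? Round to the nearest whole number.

Concentration = 2000 mg ÷ 142 mL = 14.08451 mg/mL
Stage 1: 27 mL/hr × 7.1 hr = 191.7 mL → 191.7 mL × 14.08451 mg/mL = 2700 mg
Stage 2: 61 mL/hr × 6.4 hr = 390.4 mL → 390.4 mL × 14.08451 mg/mL = 5498.592 mg
Stage 3: 56.2 mL/hr × 2.4 hr = 134.88 mL → 134.88 mL × 14.08451 mg/mL = 1899.718 mg
Total = 2700 + 5498.592 + 1899.718 = 10098.31 mg

10098 mg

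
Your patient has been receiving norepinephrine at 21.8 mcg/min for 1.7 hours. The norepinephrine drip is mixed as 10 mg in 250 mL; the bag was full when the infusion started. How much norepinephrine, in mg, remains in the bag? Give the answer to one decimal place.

7.8 mg

21.8 mcg/min × 60 min/hr = 1308 mcg/hr
Concentration = 10 mg ÷ 250 mL = 0.04 mg/mL = 40 mcg/mL
Rate = 1308 mcg/hr ÷ 40 mcg/mL = 32.7 mL/hr
Volume infused = 32.7 mL/hr × 1.7 hr = 55.59 mL
Volume remaining = 250 − 55.59 = 194.41 mL
Drug remaining = 194.41 mL × 40 mcg/mL = 7776.4 mcg = 7.7764 mg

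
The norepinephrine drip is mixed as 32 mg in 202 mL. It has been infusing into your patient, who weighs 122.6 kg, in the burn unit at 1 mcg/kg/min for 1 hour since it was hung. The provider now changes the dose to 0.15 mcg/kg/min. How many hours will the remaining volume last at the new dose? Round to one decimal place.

22.3 hours

Initial rate:
Dose = 1 mcg/kg/min × 122.6 kg = 122.6 mcg/min
122.6 mcg/min × 60 min/hr = 7356 mcg/hr
Concentration = 32 mg ÷ 202 mL = 0.1584158 mg/mL = 158.4158 mcg/mL
Rate = 7356 mcg/hr ÷ 158.4158 mcg/mL = 46.43475 mL/hr
Volume infused so far = 46.43475 mL/hr × 1 hr = 46.43475 mL
Volume remaining = 202 − 46.43475 = 155.5652 mL
New rate:
Dose = 0.15 mcg/kg/min × 122.6 kg = 18.39 mcg/min
18.39 mcg/min × 60 min/hr = 1103.4 mcg/hr
Rate = 1103.4 mcg/hr ÷ 158.4158 mcg/mL = 6.965212 mL/hr
Time remaining = 155.5652 mL ÷ 6.965212 mL/hr = 22.3346 hr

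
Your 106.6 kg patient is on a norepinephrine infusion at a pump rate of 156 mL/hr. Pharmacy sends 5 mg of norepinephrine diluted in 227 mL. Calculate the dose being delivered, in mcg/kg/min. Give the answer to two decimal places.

0.54 mcg/kg/min

Concentration = 5 mg ÷ 227 mL = 0.02202643 mg/mL = 22.02643 mcg/mL
Drug rate = 156 mL/hr × 22.02643 mcg/mL = 3436.123 mcg/hr
3436.123 mcg/hr ÷ 60 min/hr = 57.26872 mcg/min
57.26872 mcg/min ÷ 106.6 kg = 0.53723 mcg/kg/min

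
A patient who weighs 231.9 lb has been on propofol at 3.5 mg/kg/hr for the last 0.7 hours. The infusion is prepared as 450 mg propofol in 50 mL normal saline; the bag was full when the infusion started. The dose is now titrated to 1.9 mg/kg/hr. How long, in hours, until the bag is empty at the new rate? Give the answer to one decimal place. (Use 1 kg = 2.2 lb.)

Initial rate:
Weight = 231.9 lb ÷ 2.2 lb/kg = 105.4091 kg
Dose = 3.5 mg/kg/hr × 105.4091 kg = 368.9318 mg/hr
Concentration = 450 mg ÷ 50 mL = 9 mg/mL
Rate = 368.9318 mg/hr ÷ 9 mg/mL = 40.99242 mL/hr
Volume infused so far = 40.99242 mL/hr × 0.7 hr = 28.6947 mL
Volume remaining = 50 − 28.6947 = 21.3053 mL
New rate:
Dose = 1.9 mg/kg/hr × 105.4091 kg = 200.2773 mg/hr
Rate = 200.2773 mg/hr ÷ 9 mg/mL = 22.25303 mL/hr
Time remaining = 21.3053 mL ÷ 22.25303 mL/hr = 0.9574113 hr

1.0 hours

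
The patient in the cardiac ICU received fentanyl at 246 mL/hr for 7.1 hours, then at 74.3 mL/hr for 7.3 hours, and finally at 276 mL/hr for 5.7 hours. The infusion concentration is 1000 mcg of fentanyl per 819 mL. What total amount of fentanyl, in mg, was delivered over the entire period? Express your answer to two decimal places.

4.72 mg

Concentration = 1000 mcg ÷ 819 mL = 1.221001 mcg/mL
Stage 1: 246 mL/hr × 7.1 hr = 1746.6 mL → 1746.6 mL × 1.221001 mcg/mL = 2132.601 mcg
Stage 2: 74.3 mL/hr × 7.3 hr = 542.39 mL → 542.39 mL × 1.221001 mcg/mL = 662.2589 mcg
Stage 3: 276 mL/hr × 5.7 hr = 1573.2 mL → 1573.2 mL × 1.221001 mcg/mL = 1920.879 mcg
Total = 2132.601 + 662.2589 + 1920.879 = 4715.739 mcg = 4.715739 mg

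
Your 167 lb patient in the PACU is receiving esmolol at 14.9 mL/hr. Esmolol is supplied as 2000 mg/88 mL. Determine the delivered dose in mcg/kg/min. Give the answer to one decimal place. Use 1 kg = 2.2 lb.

Weight = 167 lb ÷ 2.2 lb/kg = 75.90909 kg
Concentration = 2000 mg ÷ 88 mL = 22.72727 mg/mL = 22727.27 mcg/mL
Drug rate = 14.9 mL/hr × 22727.27 mcg/mL = 338636.4 mcg/hr
338636.4 mcg/hr ÷ 60 min/hr = 5643.939 mcg/min
5643.939 mcg/min ÷ 75.90909 kg = 74.3513 mcg/kg/min

74.4 mcg/kg/min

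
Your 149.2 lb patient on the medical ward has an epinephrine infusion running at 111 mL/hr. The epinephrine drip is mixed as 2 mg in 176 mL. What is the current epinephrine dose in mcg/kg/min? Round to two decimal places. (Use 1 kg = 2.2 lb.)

Weight = 149.2 lb ÷ 2.2 lb/kg = 67.81818 kg
Concentration = 2 mg ÷ 176 mL = 0.01136364 mg/mL = 11.36364 mcg/mL
Drug rate = 111 mL/hr × 11.36364 mcg/mL = 1261.364 mcg/hr
1261.364 mcg/hr ÷ 60 min/hr = 21.02273 mcg/min
21.02273 mcg/min ÷ 67.81818 kg = 0.3099866 mcg/kg/min

0.31 mcg/kg/min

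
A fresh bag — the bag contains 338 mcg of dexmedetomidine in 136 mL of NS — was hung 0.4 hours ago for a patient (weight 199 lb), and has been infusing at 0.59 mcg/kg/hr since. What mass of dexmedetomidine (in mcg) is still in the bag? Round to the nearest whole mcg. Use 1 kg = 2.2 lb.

317 mcg

Weight = 199 lb ÷ 2.2 lb/kg = 90.45455 kg
Dose = 0.59 mcg/kg/hr × 90.45455 kg = 53.36818 mcg/hr
Concentration = 338 mcg ÷ 136 mL = 2.485294 mcg/mL
Rate = 53.36818 mcg/hr ÷ 2.485294 mcg/mL = 21.47359 mL/hr
Volume infused = 21.47359 mL/hr × 0.4 hr = 8.589435 mL
Volume remaining = 136 − 8.589435 = 127.4106 mL
Drug remaining = 127.4106 mL × 2.485294 mcg/mL = 316.6527 mcg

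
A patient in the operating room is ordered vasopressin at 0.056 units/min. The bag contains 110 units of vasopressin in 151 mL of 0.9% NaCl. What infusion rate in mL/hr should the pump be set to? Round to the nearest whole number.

0.056 units/min × 60 min/hr = 3.36 units/hr
Concentration = 110 units ÷ 151 mL = 0.7284768 units/mL
Rate = 3.36 units/hr ÷ 0.7284768 units/mL = 4.612364 mL/hr

5 mL/hr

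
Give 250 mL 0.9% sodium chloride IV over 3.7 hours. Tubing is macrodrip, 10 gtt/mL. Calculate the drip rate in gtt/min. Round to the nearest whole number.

250 mL ÷ (3.7 hr × 60 = 222 min) = 1.126126 mL/min
1.126126 mL/min × 10 gtt/mL = 11.26126 gtt/min

11 gtt/min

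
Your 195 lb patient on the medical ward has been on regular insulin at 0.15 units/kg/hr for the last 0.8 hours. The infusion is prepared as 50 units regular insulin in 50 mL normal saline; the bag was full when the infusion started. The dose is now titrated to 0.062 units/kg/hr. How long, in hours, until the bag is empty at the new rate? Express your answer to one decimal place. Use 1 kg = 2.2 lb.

7.2 hours

Initial rate:
Weight = 195 lb ÷ 2.2 lb/kg = 88.63636 kg
Dose = 0.15 units/kg/hr × 88.63636 kg = 13.29545 units/hr
Concentration = 50 units ÷ 50 mL = 1 units/mL
Rate = 13.29545 units/hr ÷ 1 units/mL = 13.29545 mL/hr
Volume infused so far = 13.29545 mL/hr × 0.8 hr = 10.63636 mL
Volume remaining = 50 − 10.63636 = 39.36364 mL
New rate:
Dose = 0.062 units/kg/hr × 88.63636 kg = 5.495455 units/hr
Rate = 5.495455 units/hr ÷ 1 units/mL = 5.495455 mL/hr
Time remaining = 39.36364 mL ÷ 5.495455 mL/hr = 7.162945 hr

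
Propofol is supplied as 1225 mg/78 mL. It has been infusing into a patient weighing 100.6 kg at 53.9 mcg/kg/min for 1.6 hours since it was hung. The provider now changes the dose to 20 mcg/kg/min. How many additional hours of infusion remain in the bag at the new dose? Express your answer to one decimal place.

Initial rate:
Dose = 53.9 mcg/kg/min × 100.6 kg = 5422.34 mcg/min
5422.34 mcg/min × 60 min/hr = 325340.4 mcg/hr
Concentration = 1225 mg ÷ 78 mL = 15.70513 mg/mL = 15705.13 mcg/mL
Rate = 325340.4 mcg/hr ÷ 15705.13 mcg/mL = 20.71555 mL/hr
Volume infused so far = 20.71555 mL/hr × 1.6 hr = 33.14488 mL
Volume remaining = 78 − 33.14488 = 44.85512 mL
New rate:
Dose = 20 mcg/kg/min × 100.6 kg = 2012 mcg/min
2012 mcg/min × 60 min/hr = 120720 mcg/hr
Rate = 120720 mcg/hr ÷ 15705.13 mcg/mL = 7.686661 mL/hr
Time remaining = 44.85512 mL ÷ 7.686661 mL/hr = 5.835449 hr

5.8 hours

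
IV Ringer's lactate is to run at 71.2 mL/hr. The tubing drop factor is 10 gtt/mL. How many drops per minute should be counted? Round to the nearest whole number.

12 gtt/min

71.2 mL/hr ÷ 60 min/hr = 1.186667 mL/min
1.186667 mL/min × 10 gtt/mL = 11.86667 gtt/min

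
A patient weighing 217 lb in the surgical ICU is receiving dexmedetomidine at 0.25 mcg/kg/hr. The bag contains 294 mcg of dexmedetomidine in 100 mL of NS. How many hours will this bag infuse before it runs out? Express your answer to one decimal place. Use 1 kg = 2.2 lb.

Weight = 217 lb ÷ 2.2 lb/kg = 98.63636 kg
Dose = 0.25 mcg/kg/hr × 98.63636 kg = 24.65909 mcg/hr
Concentration = 294 mcg ÷ 100 mL = 2.94 mcg/mL
Rate = 24.65909 mcg/hr ÷ 2.94 mcg/mL = 8.387446 mL/hr
Duration = 100 mL ÷ 8.387446 mL/hr = 11.92258 hr

11.9 hours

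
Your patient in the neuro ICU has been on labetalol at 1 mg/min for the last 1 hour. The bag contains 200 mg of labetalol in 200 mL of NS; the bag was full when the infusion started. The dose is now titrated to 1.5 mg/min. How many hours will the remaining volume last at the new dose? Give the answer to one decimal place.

Initial rate:
1 mg/min × 60 min/hr = 60 mg/hr
Concentration = 200 mg ÷ 200 mL = 1 mg/mL
Rate = 60 mg/hr ÷ 1 mg/mL = 60 mL/hr
Volume infused so far = 60 mL/hr × 1 hr = 60 mL
Volume remaining = 200 − 60 = 140 mL
New rate:
1.5 mg/min × 60 min/hr = 90 mg/hr
Rate = 90 mg/hr ÷ 1 mg/mL = 90 mL/hr
Time remaining = 140 mL ÷ 90 mL/hr = 1.555556 hr

1.6 hours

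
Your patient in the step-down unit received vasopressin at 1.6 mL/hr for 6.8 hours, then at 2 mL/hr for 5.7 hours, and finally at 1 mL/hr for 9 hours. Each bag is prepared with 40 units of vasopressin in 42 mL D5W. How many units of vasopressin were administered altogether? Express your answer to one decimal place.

29.8 units

Concentration = 40 units ÷ 42 mL = 0.952381 units/mL
Stage 1: 1.6 mL/hr × 6.8 hr = 10.88 mL → 10.88 mL × 0.952381 units/mL = 10.3619 units
Stage 2: 2 mL/hr × 5.7 hr = 11.4 mL → 11.4 mL × 0.952381 units/mL = 10.85714 units
Stage 3: 1 mL/hr × 9 hr = 9 mL → 9 mL × 0.952381 units/mL = 8.571429 units
Total = 10.3619 + 10.85714 + 8.571429 = 29.79048 units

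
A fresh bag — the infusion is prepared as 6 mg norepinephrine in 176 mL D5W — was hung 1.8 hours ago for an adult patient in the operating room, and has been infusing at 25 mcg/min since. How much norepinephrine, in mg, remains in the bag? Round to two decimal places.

25 mcg/min × 60 min/hr = 1500 mcg/hr
Concentration = 6 mg ÷ 176 mL = 0.03409091 mg/mL = 34.09091 mcg/mL
Rate = 1500 mcg/hr ÷ 34.09091 mcg/mL = 44 mL/hr
Volume infused = 44 mL/hr × 1.8 hr = 79.2 mL
Volume remaining = 176 − 79.2 = 96.8 mL
Drug remaining = 96.8 mL × 34.09091 mcg/mL = 3300 mcg = 3.3 mg

3.30 mg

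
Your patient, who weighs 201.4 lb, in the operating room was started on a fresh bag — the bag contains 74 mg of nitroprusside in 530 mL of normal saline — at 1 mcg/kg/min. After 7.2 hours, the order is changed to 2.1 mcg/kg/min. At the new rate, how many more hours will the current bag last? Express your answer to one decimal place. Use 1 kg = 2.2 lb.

Initial rate:
Weight = 201.4 lb ÷ 2.2 lb/kg = 91.54545 kg
Dose = 1 mcg/kg/min × 91.54545 kg = 91.54545 mcg/min
91.54545 mcg/min × 60 min/hr = 5492.727 mcg/hr
Concentration = 74 mg ÷ 530 mL = 0.1396226 mg/mL = 139.6226 mcg/mL
Rate = 5492.727 mcg/hr ÷ 139.6226 mcg/mL = 39.3398 mL/hr
Volume infused so far = 39.3398 mL/hr × 7.2 hr = 283.2466 mL
Volume remaining = 530 − 283.2466 = 246.7534 mL
New rate:
Dose = 2.1 mcg/kg/min × 91.54545 kg = 192.2455 mcg/min
192.2455 mcg/min × 60 min/hr = 11534.73 mcg/hr
Rate = 11534.73 mcg/hr ÷ 139.6226 mcg/mL = 82.61359 mL/hr
Time remaining = 246.7534 mL ÷ 82.61359 mL/hr = 2.986838 hr

3.0 hours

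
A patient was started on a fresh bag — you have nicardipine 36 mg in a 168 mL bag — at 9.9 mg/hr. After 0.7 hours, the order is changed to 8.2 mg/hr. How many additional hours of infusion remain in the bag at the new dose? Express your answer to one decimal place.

3.5 hours

Initial rate:
Concentration = 36 mg ÷ 168 mL = 0.2142857 mg/mL
Rate = 9.9 mg/hr ÷ 0.2142857 mg/mL = 46.2 mL/hr
Volume infused so far = 46.2 mL/hr × 0.7 hr = 32.34 mL
Volume remaining = 168 − 32.34 = 135.66 mL
New rate:
Rate = 8.2 mg/hr ÷ 0.2142857 mg/mL = 38.26667 mL/hr
Time remaining = 135.66 mL ÷ 38.26667 mL/hr = 3.545122 hr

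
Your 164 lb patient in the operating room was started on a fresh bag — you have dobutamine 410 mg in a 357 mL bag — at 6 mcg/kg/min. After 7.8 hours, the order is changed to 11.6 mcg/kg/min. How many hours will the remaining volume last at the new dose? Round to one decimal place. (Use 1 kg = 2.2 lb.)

Initial rate:
Weight = 164 lb ÷ 2.2 lb/kg = 74.54545 kg
Dose = 6 mcg/kg/min × 74.54545 kg = 447.2727 mcg/min
447.2727 mcg/min × 60 min/hr = 26836.36 mcg/hr
Concentration = 410 mg ÷ 357 mL = 1.148459 mg/mL = 1148.459 mcg/mL
Rate = 26836.36 mcg/hr ÷ 1148.459 mcg/mL = 23.36727 mL/hr
Volume infused so far = 23.36727 mL/hr × 7.8 hr = 182.2647 mL
Volume remaining = 357 − 182.2647 = 174.7353 mL
New rate:
Dose = 11.6 mcg/kg/min × 74.54545 kg = 864.7273 mcg/min
864.7273 mcg/min × 60 min/hr = 51883.64 mcg/hr
Rate = 51883.64 mcg/hr ÷ 1148.459 mcg/mL = 45.17673 mL/hr
Time remaining = 174.7353 mL ÷ 45.17673 mL/hr = 3.867816 hr

3.9 hours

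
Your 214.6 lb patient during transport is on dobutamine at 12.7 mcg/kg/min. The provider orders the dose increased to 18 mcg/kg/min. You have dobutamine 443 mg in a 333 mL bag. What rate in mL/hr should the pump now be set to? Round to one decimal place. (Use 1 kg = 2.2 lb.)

Weight = 214.6 lb ÷ 2.2 lb/kg = 97.54545 kg
Dose = 18 mcg/kg/min × 97.54545 kg = 1755.818 mcg/min
1755.818 mcg/min × 60 min/hr = 105349.1 mcg/hr
Concentration = 443 mg ÷ 333 mL = 1.33033 mg/mL = 1330.33 mcg/mL
Rate = 105349.1 mcg/hr ÷ 1330.33 mcg/mL = 79.19017 mL/hr

79.2 mL/hr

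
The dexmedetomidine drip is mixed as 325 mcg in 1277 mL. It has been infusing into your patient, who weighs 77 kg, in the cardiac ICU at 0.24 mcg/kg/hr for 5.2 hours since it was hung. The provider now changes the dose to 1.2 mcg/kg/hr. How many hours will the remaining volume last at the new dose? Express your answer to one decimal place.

2.5 hours

Initial rate:
Dose = 0.24 mcg/kg/hr × 77 kg = 18.48 mcg/hr
Concentration = 325 mcg ÷ 1277 mL = 0.2545027 mcg/mL
Rate = 18.48 mcg/hr ÷ 0.2545027 mcg/mL = 72.61218 mL/hr
Volume infused so far = 72.61218 mL/hr × 5.2 hr = 377.5834 mL
Volume remaining = 1277 − 377.5834 = 899.4166 mL
New rate:
Dose = 1.2 mcg/kg/hr × 77 kg = 92.4 mcg/hr
Rate = 92.4 mcg/hr ÷ 0.2545027 mcg/mL = 363.0609 mL/hr
Time remaining = 899.4166 mL ÷ 363.0609 mL/hr = 2.477316 hr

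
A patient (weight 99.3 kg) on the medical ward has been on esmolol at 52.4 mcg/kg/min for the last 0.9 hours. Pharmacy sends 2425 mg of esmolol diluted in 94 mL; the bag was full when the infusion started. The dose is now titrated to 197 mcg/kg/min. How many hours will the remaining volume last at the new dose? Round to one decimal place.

Initial rate:
Dose = 52.4 mcg/kg/min × 99.3 kg = 5203.32 mcg/min
5203.32 mcg/min × 60 min/hr = 312199.2 mcg/hr
Concentration = 2425 mg ÷ 94 mL = 25.79787 mg/mL = 25797.87 mcg/mL
Rate = 312199.2 mcg/hr ÷ 25797.87 mcg/mL = 12.10174 mL/hr
Volume infused so far = 12.10174 mL/hr × 0.9 hr = 10.89157 mL
Volume remaining = 94 − 10.89157 = 83.10843 mL
New rate:
Dose = 197 mcg/kg/min × 99.3 kg = 19562.1 mcg/min
19562.1 mcg/min × 60 min/hr = 1173726 mcg/hr
Rate = 1173726 mcg/hr ÷ 25797.87 mcg/mL = 45.49701 mL/hr
Time remaining = 83.10843 mL ÷ 45.49701 mL/hr = 1.826679 hr

1.8 hours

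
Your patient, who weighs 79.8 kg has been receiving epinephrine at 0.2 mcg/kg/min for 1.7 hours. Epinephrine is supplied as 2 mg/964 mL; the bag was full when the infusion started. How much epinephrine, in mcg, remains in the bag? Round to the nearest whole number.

Dose = 0.2 mcg/kg/min × 79.8 kg = 15.96 mcg/min
15.96 mcg/min × 60 min/hr = 957.6 mcg/hr
Concentration = 2 mg ÷ 964 mL = 0.002074689 mg/mL = 2.074689 mcg/mL
Rate = 957.6 mcg/hr ÷ 2.074689 mcg/mL = 461.5632 mL/hr
Volume infused = 461.5632 mL/hr × 1.7 hr = 784.6574 mL
Volume remaining = 964 − 784.6574 = 179.3426 mL
Drug remaining = 179.3426 mL × 2.074689 mcg/mL = 372.08 mcg

372 mcg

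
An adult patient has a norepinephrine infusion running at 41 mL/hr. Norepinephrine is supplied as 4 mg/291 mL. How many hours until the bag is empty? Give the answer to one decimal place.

Duration = 291 mL ÷ 41 mL/hr = 7.097561 hr

7.1 hours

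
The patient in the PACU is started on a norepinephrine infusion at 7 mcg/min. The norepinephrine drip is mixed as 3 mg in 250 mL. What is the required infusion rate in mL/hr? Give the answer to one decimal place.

35.0 mL/hr

7 mcg/min × 60 min/hr = 420 mcg/hr
Concentration = 3 mg ÷ 250 mL = 0.012 mg/mL = 12 mcg/mL
Rate = 420 mcg/hr ÷ 12 mcg/mL = 35 mL/hr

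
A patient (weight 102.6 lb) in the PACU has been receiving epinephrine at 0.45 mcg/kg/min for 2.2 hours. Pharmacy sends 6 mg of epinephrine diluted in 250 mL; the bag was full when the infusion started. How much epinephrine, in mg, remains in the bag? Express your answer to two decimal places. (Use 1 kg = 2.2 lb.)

3.23 mg

Weight = 102.6 lb ÷ 2.2 lb/kg = 46.63636 kg
Dose = 0.45 mcg/kg/min × 46.63636 kg = 20.98636 mcg/min
20.98636 mcg/min × 60 min/hr = 1259.182 mcg/hr
Concentration = 6 mg ÷ 250 mL = 0.024 mg/mL = 24 mcg/mL
Rate = 1259.182 mcg/hr ÷ 24 mcg/mL = 52.46591 mL/hr
Volume infused = 52.46591 mL/hr × 2.2 hr = 115.425 mL
Volume remaining = 250 − 115.425 = 134.575 mL
Drug remaining = 134.575 mL × 24 mcg/mL = 3229.8 mcg = 3.2298 mg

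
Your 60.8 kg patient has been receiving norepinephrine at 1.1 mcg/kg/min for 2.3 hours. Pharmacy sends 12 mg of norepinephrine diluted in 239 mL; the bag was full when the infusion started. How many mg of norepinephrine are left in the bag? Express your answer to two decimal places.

2.77 mg

Dose = 1.1 mcg/kg/min × 60.8 kg = 66.88 mcg/min
66.88 mcg/min × 60 min/hr = 4012.8 mcg/hr
Concentration = 12 mg ÷ 239 mL = 0.05020921 mg/mL = 50.20921 mcg/mL
Rate = 4012.8 mcg/hr ÷ 50.20921 mcg/mL = 79.9216 mL/hr
Volume infused = 79.9216 mL/hr × 2.3 hr = 183.8197 mL
Volume remaining = 239 − 183.8197 = 55.18032 mL
Drug remaining = 55.18032 mL × 50.20921 mcg/mL = 2770.56 mcg = 2.77056 mg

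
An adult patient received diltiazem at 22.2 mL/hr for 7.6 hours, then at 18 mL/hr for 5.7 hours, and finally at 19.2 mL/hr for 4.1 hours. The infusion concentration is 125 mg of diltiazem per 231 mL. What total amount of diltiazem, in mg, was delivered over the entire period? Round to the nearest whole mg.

189 mg

Concentration = 125 mg ÷ 231 mL = 0.5411255 mg/mL
Stage 1: 22.2 mL/hr × 7.6 hr = 168.72 mL → 168.72 mL × 0.5411255 mg/mL = 91.2987 mg
Stage 2: 18 mL/hr × 5.7 hr = 102.6 mL → 102.6 mL × 0.5411255 mg/mL = 55.51948 mg
Stage 3: 19.2 mL/hr × 4.1 hr = 78.72 mL → 78.72 mL × 0.5411255 mg/mL = 42.5974 mg
Total = 91.2987 + 55.51948 + 42.5974 = 189.4156 mg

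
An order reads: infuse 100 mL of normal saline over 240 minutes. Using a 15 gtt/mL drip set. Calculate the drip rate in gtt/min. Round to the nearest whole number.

100 mL ÷ (240 min) = 0.4166667 mL/min
0.4166667 mL/min × 15 gtt/mL = 6.25 gtt/min

6 gtt/min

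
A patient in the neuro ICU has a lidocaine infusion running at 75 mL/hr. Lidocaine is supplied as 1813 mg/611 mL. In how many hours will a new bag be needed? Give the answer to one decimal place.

8.1 hours

Duration = 611 mL ÷ 75 mL/hr = 8.146667 hr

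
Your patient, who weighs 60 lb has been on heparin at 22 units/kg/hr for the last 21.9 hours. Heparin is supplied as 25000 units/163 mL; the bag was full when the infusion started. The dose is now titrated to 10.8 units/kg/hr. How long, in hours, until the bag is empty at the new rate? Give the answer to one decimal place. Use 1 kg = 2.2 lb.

40.3 hours

Initial rate:
Weight = 60 lb ÷ 2.2 lb/kg = 27.27273 kg
Dose = 22 units/kg/hr × 27.27273 kg = 600 units/hr
Concentration = 25000 units ÷ 163 mL = 153.3742 units/mL
Rate = 600 units/hr ÷ 153.3742 units/mL = 3.912 mL/hr
Volume infused so far = 3.912 mL/hr × 21.9 hr = 85.6728 mL
Volume remaining = 163 − 85.6728 = 77.3272 mL
New rate:
Dose = 10.8 units/kg/hr × 27.27273 kg = 294.5455 units/hr
Rate = 294.5455 units/hr ÷ 153.3742 units/mL = 1.920436 mL/hr
Time remaining = 77.3272 mL ÷ 1.920436 mL/hr = 40.26543 hr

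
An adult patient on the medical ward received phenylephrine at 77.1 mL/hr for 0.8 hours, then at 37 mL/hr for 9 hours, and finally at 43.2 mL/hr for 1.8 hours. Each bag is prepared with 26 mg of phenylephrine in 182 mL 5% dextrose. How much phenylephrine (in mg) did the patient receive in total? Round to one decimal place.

Concentration = 26 mg ÷ 182 mL = 0.1428571 mg/mL
Stage 1: 77.1 mL/hr × 0.8 hr = 61.68 mL → 61.68 mL × 0.1428571 mg/mL = 8.811429 mg
Stage 2: 37 mL/hr × 9 hr = 333 mL → 333 mL × 0.1428571 mg/mL = 47.57143 mg
Stage 3: 43.2 mL/hr × 1.8 hr = 77.76 mL → 77.76 mL × 0.1428571 mg/mL = 11.10857 mg
Total = 8.811429 + 47.57143 + 11.10857 = 67.49143 mg

67.5 mg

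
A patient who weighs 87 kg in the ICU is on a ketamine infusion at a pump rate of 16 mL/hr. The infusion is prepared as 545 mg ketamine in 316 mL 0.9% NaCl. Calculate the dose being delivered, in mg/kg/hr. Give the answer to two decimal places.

0.32 mg/kg/hr

Concentration = 545 mg ÷ 316 mL = 1.724684 mg/mL
Drug rate = 16 mL/hr × 1.724684 mg/mL = 27.59494 mg/hr
27.59494 mg/hr ÷ 87 kg = 0.3171832 mg/kg/hr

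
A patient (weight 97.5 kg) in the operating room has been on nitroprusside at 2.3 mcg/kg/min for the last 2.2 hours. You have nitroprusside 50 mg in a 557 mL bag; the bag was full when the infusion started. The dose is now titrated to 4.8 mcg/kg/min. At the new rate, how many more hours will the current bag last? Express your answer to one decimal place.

Initial rate:
Dose = 2.3 mcg/kg/min × 97.5 kg = 224.25 mcg/min
224.25 mcg/min × 60 min/hr = 13455 mcg/hr
Concentration = 50 mg ÷ 557 mL = 0.08976661 mg/mL = 89.76661 mcg/mL
Rate = 13455 mcg/hr ÷ 89.76661 mcg/mL = 149.8887 mL/hr
Volume infused so far = 149.8887 mL/hr × 2.2 hr = 329.7551 mL
Volume remaining = 557 − 329.7551 = 227.2449 mL
New rate:
Dose = 4.8 mcg/kg/min × 97.5 kg = 468 mcg/min
468 mcg/min × 60 min/hr = 28080 mcg/hr
Rate = 28080 mcg/hr ÷ 89.76661 mcg/mL = 312.8112 mL/hr
Time remaining = 227.2449 mL ÷ 312.8112 mL/hr = 0.7264601 hr

0.7 hours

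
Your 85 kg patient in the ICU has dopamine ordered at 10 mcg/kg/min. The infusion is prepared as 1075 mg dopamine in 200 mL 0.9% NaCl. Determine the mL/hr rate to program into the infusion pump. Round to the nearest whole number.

9 mL/hr

Dose = 10 mcg/kg/min × 85 kg = 850 mcg/min
850 mcg/min × 60 min/hr = 51000 mcg/hr
Concentration = 1075 mg ÷ 200 mL = 5.375 mg/mL = 5375 mcg/mL
Rate = 51000 mcg/hr ÷ 5375 mcg/mL = 9.488372 mL/hr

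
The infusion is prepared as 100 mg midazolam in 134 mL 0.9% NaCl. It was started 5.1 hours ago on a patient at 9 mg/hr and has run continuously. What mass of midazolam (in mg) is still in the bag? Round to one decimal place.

54.1 mg

Concentration = 100 mg ÷ 134 mL = 0.7462687 mg/mL
Rate = 9 mg/hr ÷ 0.7462687 mg/mL = 12.06 mL/hr
Volume infused = 12.06 mL/hr × 5.1 hr = 61.506 mL
Volume remaining = 134 − 61.506 = 72.494 mL
Drug remaining = 72.494 mL × 0.7462687 mg/mL = 54.1 mg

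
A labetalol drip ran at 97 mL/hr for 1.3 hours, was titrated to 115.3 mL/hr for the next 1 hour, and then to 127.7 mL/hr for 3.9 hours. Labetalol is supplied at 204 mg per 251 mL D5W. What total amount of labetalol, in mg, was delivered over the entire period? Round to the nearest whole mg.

Concentration = 204 mg ÷ 251 mL = 0.812749 mg/mL
Stage 1: 97 mL/hr × 1.3 hr = 126.1 mL → 126.1 mL × 0.812749 mg/mL = 102.4876 mg
Stage 2: 115.3 mL/hr × 1 hr = 115.3 mL → 115.3 mL × 0.812749 mg/mL = 93.70996 mg
Stage 3: 127.7 mL/hr × 3.9 hr = 498.03 mL → 498.03 mL × 0.812749 mg/mL = 404.7734 mg
Total = 102.4876 + 93.70996 + 404.7734 = 600.971 mg

601 mg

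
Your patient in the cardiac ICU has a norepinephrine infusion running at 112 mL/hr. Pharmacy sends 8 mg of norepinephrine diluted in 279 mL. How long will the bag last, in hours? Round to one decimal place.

2.5 hours

Duration = 279 mL ÷ 112 mL/hr = 2.491071 hr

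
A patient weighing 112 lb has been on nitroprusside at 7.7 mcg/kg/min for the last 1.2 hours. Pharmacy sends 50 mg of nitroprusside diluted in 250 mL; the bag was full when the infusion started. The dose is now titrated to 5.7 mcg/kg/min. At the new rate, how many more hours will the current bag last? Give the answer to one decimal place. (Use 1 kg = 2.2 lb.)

Initial rate:
Weight = 112 lb ÷ 2.2 lb/kg = 50.90909 kg
Dose = 7.7 mcg/kg/min × 50.90909 kg = 392 mcg/min
392 mcg/min × 60 min/hr = 23520 mcg/hr
Concentration = 50 mg ÷ 250 mL = 0.2 mg/mL = 200 mcg/mL
Rate = 23520 mcg/hr ÷ 200 mcg/mL = 117.6 mL/hr
Volume infused so far = 117.6 mL/hr × 1.2 hr = 141.12 mL
Volume remaining = 250 − 141.12 = 108.88 mL
New rate:
Dose = 5.7 mcg/kg/min × 50.90909 kg = 290.1818 mcg/min
290.1818 mcg/min × 60 min/hr = 17410.91 mcg/hr
Rate = 17410.91 mcg/hr ÷ 200 mcg/mL = 87.05455 mL/hr
Time remaining = 108.88 mL ÷ 87.05455 mL/hr = 1.25071 hr

1.3 hours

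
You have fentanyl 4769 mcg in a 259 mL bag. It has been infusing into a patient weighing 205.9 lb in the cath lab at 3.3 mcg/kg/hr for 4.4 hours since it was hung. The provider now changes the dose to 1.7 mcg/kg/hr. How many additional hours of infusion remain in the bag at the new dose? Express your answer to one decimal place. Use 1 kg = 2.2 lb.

21.4 hours

Initial rate:
Weight = 205.9 lb ÷ 2.2 lb/kg = 93.59091 kg
Dose = 3.3 mcg/kg/hr × 93.59091 kg = 308.85 mcg/hr
Concentration = 4769 mcg ÷ 259 mL = 18.41313 mcg/mL
Rate = 308.85 mcg/hr ÷ 18.41313 mcg/mL = 16.77336 mL/hr
Volume infused so far = 16.77336 mL/hr × 4.4 hr = 73.80278 mL
Volume remaining = 259 − 73.80278 = 185.1972 mL
New rate:
Dose = 1.7 mcg/kg/hr × 93.59091 kg = 159.1045 mcg/hr
Rate = 159.1045 mcg/hr ÷ 18.41313 mcg/mL = 8.640821 mL/hr
Time remaining = 185.1972 mL ÷ 8.640821 mL/hr = 21.43283 hr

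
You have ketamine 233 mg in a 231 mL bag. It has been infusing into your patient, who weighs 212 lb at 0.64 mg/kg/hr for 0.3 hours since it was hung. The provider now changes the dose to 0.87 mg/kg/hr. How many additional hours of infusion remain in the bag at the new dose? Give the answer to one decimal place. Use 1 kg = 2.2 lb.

2.6 hours

Initial rate:
Weight = 212 lb ÷ 2.2 lb/kg = 96.36364 kg
Dose = 0.64 mg/kg/hr × 96.36364 kg = 61.67273 mg/hr
Concentration = 233 mg ÷ 231 mL = 1.008658 mg/mL
Rate = 61.67273 mg/hr ÷ 1.008658 mg/mL = 61.14335 mL/hr
Volume infused so far = 61.14335 mL/hr × 0.3 hr = 18.343 mL
Volume remaining = 231 − 18.343 = 212.657 mL
New rate:
Dose = 0.87 mg/kg/hr × 96.36364 kg = 83.83636 mg/hr
Rate = 83.83636 mg/hr ÷ 1.008658 mg/mL = 83.11674 mL/hr
Time remaining = 212.657 mL ÷ 83.11674 mL/hr = 2.558534 hr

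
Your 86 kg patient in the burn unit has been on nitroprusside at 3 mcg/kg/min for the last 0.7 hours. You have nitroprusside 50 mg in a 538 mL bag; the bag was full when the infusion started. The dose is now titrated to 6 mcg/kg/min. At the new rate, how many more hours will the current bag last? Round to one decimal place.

1.3 hours

Initial rate:
Dose = 3 mcg/kg/min × 86 kg = 258 mcg/min
258 mcg/min × 60 min/hr = 15480 mcg/hr
Concentration = 50 mg ÷ 538 mL = 0.0929368 mg/mL = 92.9368 mcg/mL
Rate = 15480 mcg/hr ÷ 92.9368 mcg/mL = 166.5648 mL/hr
Volume infused so far = 166.5648 mL/hr × 0.7 hr = 116.5954 mL
Volume remaining = 538 − 116.5954 = 421.4046 mL
New rate:
Dose = 6 mcg/kg/min × 86 kg = 516 mcg/min
516 mcg/min × 60 min/hr = 30960 mcg/hr
Rate = 30960 mcg/hr ÷ 92.9368 mcg/mL = 333.1296 mL/hr
Time remaining = 421.4046 mL ÷ 333.1296 mL/hr = 1.264987 hr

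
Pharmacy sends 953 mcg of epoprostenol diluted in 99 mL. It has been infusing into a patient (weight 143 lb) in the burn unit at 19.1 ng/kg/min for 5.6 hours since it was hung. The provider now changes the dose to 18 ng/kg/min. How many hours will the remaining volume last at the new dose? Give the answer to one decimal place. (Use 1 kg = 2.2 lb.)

7.6 hours

Initial rate:
Weight = 143 lb ÷ 2.2 lb/kg = 65 kg
Dose = 19.1 ng/kg/min × 65 kg = 1241.5 ng/min
1241.5 ng/min × 60 min/hr = 74490 ng/hr
Concentration = 953 mcg ÷ 99 mL = 9.626263 mcg/mL = 9626.263 ng/mL
Rate = 74490 ng/hr ÷ 9626.263 ng/mL = 7.738206 mL/hr
Volume infused so far = 7.738206 mL/hr × 5.6 hr = 43.33395 mL
Volume remaining = 99 − 43.33395 = 55.66605 mL
New rate:
Dose = 18 ng/kg/min × 65 kg = 1170 ng/min
1170 ng/min × 60 min/hr = 70200 ng/hr
Rate = 70200 ng/hr ÷ 9626.263 ng/mL = 7.29255 mL/hr
Time remaining = 55.66605 mL ÷ 7.29255 mL/hr = 7.633276 hr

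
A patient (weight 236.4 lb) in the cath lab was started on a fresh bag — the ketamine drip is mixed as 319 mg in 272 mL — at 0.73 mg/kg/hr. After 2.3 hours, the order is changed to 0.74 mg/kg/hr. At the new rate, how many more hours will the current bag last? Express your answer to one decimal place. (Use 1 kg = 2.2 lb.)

Initial rate:
Weight = 236.4 lb ÷ 2.2 lb/kg = 107.4545 kg
Dose = 0.73 mg/kg/hr × 107.4545 kg = 78.44182 mg/hr
Concentration = 319 mg ÷ 272 mL = 1.172794 mg/mL
Rate = 78.44182 mg/hr ÷ 1.172794 mg/mL = 66.88456 mL/hr
Volume infused so far = 66.88456 mL/hr × 2.3 hr = 153.8345 mL
Volume remaining = 272 − 153.8345 = 118.1655 mL
New rate:
Dose = 0.74 mg/kg/hr × 107.4545 kg = 79.51636 mg/hr
Rate = 79.51636 mg/hr ÷ 1.172794 mg/mL = 67.80079 mL/hr
Time remaining = 118.1655 mL ÷ 67.80079 mL/hr = 1.742834 hr

1.7 hours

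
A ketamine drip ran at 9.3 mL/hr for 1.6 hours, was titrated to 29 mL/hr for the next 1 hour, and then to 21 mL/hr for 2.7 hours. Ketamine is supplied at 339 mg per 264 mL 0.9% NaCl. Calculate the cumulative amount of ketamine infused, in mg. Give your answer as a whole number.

129 mg

Concentration = 339 mg ÷ 264 mL = 1.284091 mg/mL
Stage 1: 9.3 mL/hr × 1.6 hr = 14.88 mL → 14.88 mL × 1.284091 mg/mL = 19.10727 mg
Stage 2: 29 mL/hr × 1 hr = 29 mL → 29 mL × 1.284091 mg/mL = 37.23864 mg
Stage 3: 21 mL/hr × 2.7 hr = 56.7 mL → 56.7 mL × 1.284091 mg/mL = 72.80795 mg
Total = 19.10727 + 37.23864 + 72.80795 = 129.1539 mg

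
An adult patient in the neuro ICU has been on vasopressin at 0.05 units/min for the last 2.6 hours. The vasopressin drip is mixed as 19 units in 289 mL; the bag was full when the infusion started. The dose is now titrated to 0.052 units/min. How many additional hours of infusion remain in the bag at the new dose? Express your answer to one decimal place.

Initial rate:
0.05 units/min × 60 min/hr = 3 units/hr
Concentration = 19 units ÷ 289 mL = 0.06574394 units/mL
Rate = 3 units/hr ÷ 0.06574394 units/mL = 45.63158 mL/hr
Volume infused so far = 45.63158 mL/hr × 2.6 hr = 118.6421 mL
Volume remaining = 289 − 118.6421 = 170.3579 mL
New rate:
0.052 units/min × 60 min/hr = 3.12 units/hr
Rate = 3.12 units/hr ÷ 0.06574394 units/mL = 47.45684 mL/hr
Time remaining = 170.3579 mL ÷ 47.45684 mL/hr = 3.589744 hr

3.6 hours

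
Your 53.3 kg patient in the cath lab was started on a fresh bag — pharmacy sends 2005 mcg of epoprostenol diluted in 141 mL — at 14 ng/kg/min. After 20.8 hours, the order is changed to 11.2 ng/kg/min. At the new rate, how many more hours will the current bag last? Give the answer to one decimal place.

30.0 hours

Initial rate:
Dose = 14 ng/kg/min × 53.3 kg = 746.2 ng/min
746.2 ng/min × 60 min/hr = 44772 ng/hr
Concentration = 2005 mcg ÷ 141 mL = 14.21986 mcg/mL = 14219.86 ng/mL
Rate = 44772 ng/hr ÷ 14219.86 ng/mL = 3.148555 mL/hr
Volume infused so far = 3.148555 mL/hr × 20.8 hr = 65.48994 mL
Volume remaining = 141 − 65.48994 = 75.51006 mL
New rate:
Dose = 11.2 ng/kg/min × 53.3 kg = 596.96 ng/min
596.96 ng/min × 60 min/hr = 35817.6 ng/hr
Rate = 35817.6 ng/hr ÷ 14219.86 ng/mL = 2.518844 mL/hr
Time remaining = 75.51006 mL ÷ 2.518844 mL/hr = 29.97807 hr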